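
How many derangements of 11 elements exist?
!11 = Σ_{j=0}^{11} (-1)^j·11!/j! = 39916800 - 39916800 + 19958400 - 6652800 + 1663200 - 332640 + 55440 - 7920 + 990 - 110 + 11 - 1 = 14684570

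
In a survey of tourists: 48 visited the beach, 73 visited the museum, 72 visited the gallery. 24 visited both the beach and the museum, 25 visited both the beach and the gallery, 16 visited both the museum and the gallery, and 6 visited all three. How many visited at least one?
|A∪B∪C| = 48+73+72-24-25-16+6 = 134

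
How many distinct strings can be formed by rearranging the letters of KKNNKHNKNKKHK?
13! / (7! × 4! × 2!) = 25740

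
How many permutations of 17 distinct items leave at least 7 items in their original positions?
Exactly j fixed points: C(17,j)·!(17-j); sum over j ≥ 7 (derangement numbers via !m = (m-1)·(!(m-1) + !(m-2)): !0..!10 = 1, 0, 1, 2, 9, 44, 265, 1854, 14833, 133496, 1334961). Σ_{j=7}^{17} C(17,j)·!(17-j) = C(17,7)·!10 + C(17,8)·!9 + C(17,9)·!8 + C(17,10)·!7 + C(17,11)·!6 + C(17,12)·!5 + C(17,13)·!4 + C(17,14)·!3 + C(17,15)·!2 + C(17,16)·!1 + C(17,17)·!0 = 19448·1334961 + 24310·133496 + 24310·14833 + 19448·1854 + 12376·265 + 6188·44 + 2380·9 + 680·2 + 136·1 + 17·0 + 1·1 = 29607830939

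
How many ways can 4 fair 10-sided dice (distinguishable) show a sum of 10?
Coefficient of x^10 in (x + x² + ... + x^10)^4. By inclusion-exclusion on dice exceeding 10: Σ_j (-1)^j C(4,j)·C(10-1-10j, 3) = C(4,0)·C(9,3) = 1·84 = 84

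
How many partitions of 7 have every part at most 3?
Let r_j(i) = number of partitions of i into parts ≤ j, for i = 0..7. r_1(i) = 1 for all i; r_j(i) = r_{j-1}(i) + r_j(i-j). Rows j = 2..3: ≤2: 1 1 2 2 3 3 4 4; ≤3: 1 1 2 3 4 5 7 8. r_3(7) = 8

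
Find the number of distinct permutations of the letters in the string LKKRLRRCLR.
10! / (1! × 2! × 4! × 3!) = 12600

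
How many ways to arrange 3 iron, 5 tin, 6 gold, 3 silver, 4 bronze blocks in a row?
21! / (3! × 5! × 6! × 3! × 4!) = 684410126400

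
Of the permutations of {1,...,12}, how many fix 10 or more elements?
Exactly j fixed points: C(12,j)·!(12-j); sum over j ≥ 10 (derangement numbers via !m = (m-1)·(!(m-1) + !(m-2)): !0..!2 = 1, 0, 1). Σ_{j=10}^{12} C(12,j)·!(12-j) = C(12,10)·!2 + C(12,11)·!1 + C(12,12)·!0 = 66·1 + 12·0 + 1·1 = 67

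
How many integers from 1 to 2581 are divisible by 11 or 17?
⌊2581/11⌋ + ⌊2581/17⌋ - ⌊2581/187⌋ = 234 + 151 - 13 = 372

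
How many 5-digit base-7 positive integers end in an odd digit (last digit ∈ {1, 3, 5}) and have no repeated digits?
Last∈{1,3,5}. Last=0: 0. Last nonzero: 3×5×P(5,3) = 900. Total = 900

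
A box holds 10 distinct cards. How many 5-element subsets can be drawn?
C(10,5) = 10!/(5!×5!) = 252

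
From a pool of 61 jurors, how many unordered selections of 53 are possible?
C(61,53) = 61!/(53!×8!) = 2944827765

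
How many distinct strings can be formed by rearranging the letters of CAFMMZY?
7! / (1! × 1! × 1! × 2! × 1! × 1!) = 2520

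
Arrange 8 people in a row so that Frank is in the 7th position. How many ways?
Fix one position: (8-1)! = 5040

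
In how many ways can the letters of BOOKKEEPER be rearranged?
10! / (1! × 2! × 2! × 3! × 1! × 1!) = 151200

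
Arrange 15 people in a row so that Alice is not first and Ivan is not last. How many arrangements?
By inclusion-exclusion: 15! - 2×(15-1)! + (15-2)! = 1307674368000 - 174356582400 + 6227020800 = 1139544806400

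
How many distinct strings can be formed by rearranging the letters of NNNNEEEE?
8! / (4! × 4!) = 70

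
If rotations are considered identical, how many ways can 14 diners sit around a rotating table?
Circular: fix one position, arrange the rest. (14-1)! = 6227020800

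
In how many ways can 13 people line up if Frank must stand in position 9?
Fix one position: (13-1)! = 479001600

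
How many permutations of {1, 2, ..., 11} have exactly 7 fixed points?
Choose the 7 fixed points C(11,7) = 330, derange the rest: !4 = Σ_{j=0}^{4} (-1)^j·4!/j! = 24 - 24 + 12 - 4 + 1 = 9. Product = 330 × 9 = 2970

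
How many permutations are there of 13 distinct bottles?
13! = 6227020800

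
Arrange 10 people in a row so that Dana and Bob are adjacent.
Treat as block: (10-1)! × 2! = 362880 × 2 = 725760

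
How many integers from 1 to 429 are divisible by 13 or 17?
⌊429/13⌋ + ⌊429/17⌋ - ⌊429/221⌋ = 33 + 25 - 1 = 57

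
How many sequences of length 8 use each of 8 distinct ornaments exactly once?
8! = 40320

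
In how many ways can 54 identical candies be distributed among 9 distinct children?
C(54+9-1, 9-1) = C(62, 8) = 3381098545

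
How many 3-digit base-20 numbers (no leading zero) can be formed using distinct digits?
First digit: 19 choices (nonzero). Then descending: 19 × 19 × 18 = 6498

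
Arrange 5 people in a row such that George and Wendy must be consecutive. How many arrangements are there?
Treat the 2 as one block: (5-2+1)! × 2! = 24 × 2 = 48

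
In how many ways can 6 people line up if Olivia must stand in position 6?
Fix one position: (6-1)! = 120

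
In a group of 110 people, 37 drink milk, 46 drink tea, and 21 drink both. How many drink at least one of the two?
|A∪B| = |A| + |B| - |A∩B| = 37 + 46 - 21 = 62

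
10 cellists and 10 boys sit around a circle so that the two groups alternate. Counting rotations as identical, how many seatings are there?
Fix one of the cellists: (10-1)! ways for the remaining cellists, × 10! ways for the boys = 362880 × 3628800 = 1316818944000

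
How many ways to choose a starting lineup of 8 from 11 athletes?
C(11,8) = 11!/(8!×3!) = 165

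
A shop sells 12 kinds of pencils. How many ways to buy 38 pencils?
C(38+12-1, 12-1) = C(49, 11) = 29135916264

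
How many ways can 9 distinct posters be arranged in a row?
9! = 362880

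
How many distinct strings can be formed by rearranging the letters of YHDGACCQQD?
10! / (1! × 2! × 2! × 1! × 1! × 1! × 2!) = 453600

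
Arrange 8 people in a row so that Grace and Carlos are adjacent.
Treat as block: (8-1)! × 2! = 5040 × 2 = 10080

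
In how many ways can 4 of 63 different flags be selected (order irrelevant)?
C(63,4) = 63!/(4!×59!) = 595665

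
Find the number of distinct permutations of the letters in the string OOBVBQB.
7! / (3! × 2! × 1! × 1!) = 420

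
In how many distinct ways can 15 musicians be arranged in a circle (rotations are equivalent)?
Circular: fix one position, arrange the rest. (15-1)! = 87178291200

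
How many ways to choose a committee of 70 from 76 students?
C(76,70) = 76!/(70!×6!) = 218618940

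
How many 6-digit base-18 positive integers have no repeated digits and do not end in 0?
Last digit: 17 nonzero choices. First digit: 16 (nonzero, ≠last). Middle 4: P(16,4) = 43680. Total = 11880960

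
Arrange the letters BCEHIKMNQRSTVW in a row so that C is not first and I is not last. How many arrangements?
By inclusion-exclusion: 14! - 2×(14-1)! + (14-2)! = 87178291200 - 12454041600 + 479001600 = 75203251200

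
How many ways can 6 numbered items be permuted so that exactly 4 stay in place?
Choose the 4 fixed points C(6,4) = 15, derange the rest: !2 = Σ_{j=0}^{2} (-1)^j·2!/j! = 2 - 2 + 1 = 1. Product = 15 × 1 = 15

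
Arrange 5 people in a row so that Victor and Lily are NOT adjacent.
Total - adjacent = 5! - (5-1)!×2 = 120 - 48 = 72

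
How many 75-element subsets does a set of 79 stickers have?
C(79,75) = 79!/(75!×4!) = 1502501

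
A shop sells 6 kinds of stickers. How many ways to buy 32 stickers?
C(32+6-1, 6-1) = C(37, 5) = 435897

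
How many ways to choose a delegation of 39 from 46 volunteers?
C(46,39) = 46!/(39!×7!) = 53524680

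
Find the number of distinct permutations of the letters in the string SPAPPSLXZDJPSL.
14! / (1! × 1! × 4! × 1! × 1! × 2! × 1! × 3!) = 302702400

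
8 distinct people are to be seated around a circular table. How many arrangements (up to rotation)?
Circular: fix one position, arrange the rest. (8-1)! = 5040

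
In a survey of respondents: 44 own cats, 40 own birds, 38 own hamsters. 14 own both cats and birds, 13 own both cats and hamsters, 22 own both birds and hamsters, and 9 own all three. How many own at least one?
|A∪B∪C| = 44+40+38-14-13-22+9 = 82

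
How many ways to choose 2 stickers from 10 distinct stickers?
C(10,2) = 10!/(2!×8!) = 45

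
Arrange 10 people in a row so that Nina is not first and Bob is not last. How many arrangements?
By inclusion-exclusion: 10! - 2×(10-1)! + (10-2)! = 3628800 - 725760 + 40320 = 2943360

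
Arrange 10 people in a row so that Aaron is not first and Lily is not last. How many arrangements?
By inclusion-exclusion: 10! - 2×(10-1)! + (10-2)! = 3628800 - 725760 + 40320 = 2943360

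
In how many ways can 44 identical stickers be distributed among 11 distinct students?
C(44+11-1, 11-1) = C(54, 10) = 23930713170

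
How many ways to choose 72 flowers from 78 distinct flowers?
C(78,72) = 78!/(72!×6!) = 256851595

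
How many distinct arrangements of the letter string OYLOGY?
6! / (2! × 2! × 1! × 1!) = 180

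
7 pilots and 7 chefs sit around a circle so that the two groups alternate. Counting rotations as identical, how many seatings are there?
Fix one of the pilots: (7-1)! ways for the remaining pilots, × 7! ways for the chefs = 720 × 5040 = 3628800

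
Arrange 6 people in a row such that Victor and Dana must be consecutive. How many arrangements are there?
Treat the 2 as one block: (6-2+1)! × 2! = 120 × 2 = 240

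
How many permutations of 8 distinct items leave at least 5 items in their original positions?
Exactly j fixed points: C(8,j)·!(8-j); sum over j ≥ 5 (derangement numbers via !m = (m-1)·(!(m-1) + !(m-2)): !0..!3 = 1, 0, 1, 2). Σ_{j=5}^{8} C(8,j)·!(8-j) = C(8,5)·!3 + C(8,6)·!2 + C(8,7)·!1 + C(8,8)·!0 = 56·2 + 28·1 + 8·0 + 1·1 = 141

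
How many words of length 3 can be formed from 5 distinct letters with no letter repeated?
P(5,3) = 5!/(5-3)! = 60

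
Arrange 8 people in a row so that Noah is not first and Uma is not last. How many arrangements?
By inclusion-exclusion: 8! - 2×(8-1)! + (8-2)! = 40320 - 10080 + 720 = 30960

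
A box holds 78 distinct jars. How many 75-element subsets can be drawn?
C(78,75) = 78!/(75!×3!) = 76076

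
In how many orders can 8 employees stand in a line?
8! = 40320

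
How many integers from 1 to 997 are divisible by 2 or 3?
⌊997/2⌋ + ⌊997/3⌋ - ⌊997/6⌋ = 498 + 332 - 166 = 664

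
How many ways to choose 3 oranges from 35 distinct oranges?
C(35,3) = 35!/(3!×32!) = 6545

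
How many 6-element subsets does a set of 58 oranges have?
C(58,6) = 58!/(6!×52!) = 40475358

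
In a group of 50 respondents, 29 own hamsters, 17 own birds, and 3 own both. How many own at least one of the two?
|A∪B| = |A| + |B| - |A∩B| = 29 + 17 - 3 = 43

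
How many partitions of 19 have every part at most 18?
Let r_j(i) = number of partitions of i into parts ≤ j, for i = 0..19. r_1(i) = 1 for all i; r_j(i) = r_{j-1}(i) + r_j(i-j). Rows j = 2..18: ≤2: 1 1 2 2 3 3 4 4 5 5 6 6 7 7 8 8 9 9 10 10; ≤3: 1 1 2 3 4 5 7 8 10 12 14 16 19 21 24 27 30 33 37 40; ≤4: 1 1 2 3 5 6 9 11 15 18 23 27 34 39 47 54 64 72 84 94; ≤5: 1 1 2 3 5 7 10 13 18 23 30 37 47 57 70 84 101 119 141 164; ≤6: 1 1 2 3 5 7 11 14 20 26 35 44 58 71 90 110 136 163 199 235; ≤7: 1 1 2 3 5 7 11 15 21 28 38 49 65 82 105 131 164 201 248 300; ≤8: 1 1 2 3 5 7 11 15 22 29 40 52 70 89 116 146 186 230 288 352; ≤9: 1 1 2 3 5 7 11 15 22 30 41 54 73 94 123 157 201 252 318 393; ≤10: 1 1 2 3 5 7 11 15 22 30 42 55 75 97 128 164 212 267 340 423; ≤11: 1 1 2 3 5 7 11 15 22 30 42 56 76 99 131 169 219 278 355 445; ≤12: 1 1 2 3 5 7 11 15 22 30 42 56 77 100 133 172 224 285 366 460; ≤13: 1 1 2 3 5 7 11 15 22 30 42 56 77 101 134 174 227 290 373 471; ≤14: 1 1 2 3 5 7 11 15 22 30 42 56 77 101 135 175 229 293 378 478; ≤15: 1 1 2 3 5 7 11 15 22 30 42 56 77 101 135 176 230 295 381 483; ≤16: 1 1 2 3 5 7 11 15 22 30 42 56 77 101 135 176 231 296 383 486; ≤17: 1 1 2 3 5 7 11 15 22 30 42 56 77 101 135 176 231 297 384 488; ≤18: 1 1 2 3 5 7 11 15 22 30 42 56 77 101 135 176 231 297 385 489. r_18(19) = 489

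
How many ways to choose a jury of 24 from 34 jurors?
C(34,24) = 34!/(24!×10!) = 131128140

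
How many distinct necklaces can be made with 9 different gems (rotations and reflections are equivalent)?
(9-1)!/2 = 40320/2 = 20160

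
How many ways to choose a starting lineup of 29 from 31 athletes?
C(31,29) = 31!/(29!×2!) = 465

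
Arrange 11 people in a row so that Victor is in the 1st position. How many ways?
Fix one position: (11-1)! = 3628800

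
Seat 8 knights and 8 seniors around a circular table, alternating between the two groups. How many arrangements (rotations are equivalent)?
Fix one of the knights: (8-1)! ways for the remaining knights, × 8! ways for the seniors = 5040 × 40320 = 203212800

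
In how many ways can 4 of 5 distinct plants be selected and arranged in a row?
P(5,4) = 5!/(5-4)! = 120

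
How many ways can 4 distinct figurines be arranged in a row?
4! = 24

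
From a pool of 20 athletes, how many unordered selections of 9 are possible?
C(20,9) = 20!/(9!×11!) = 167960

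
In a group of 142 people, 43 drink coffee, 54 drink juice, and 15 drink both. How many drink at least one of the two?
|A∪B| = |A| + |B| - |A∩B| = 43 + 54 - 15 = 82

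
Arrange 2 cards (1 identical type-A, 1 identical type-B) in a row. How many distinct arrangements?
2! / (1! × 1!) = 2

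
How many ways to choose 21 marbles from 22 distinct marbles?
C(22,21) = 22!/(21!×1!) = 22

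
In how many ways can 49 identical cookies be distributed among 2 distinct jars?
C(49+2-1, 2-1) = C(50, 1) = 50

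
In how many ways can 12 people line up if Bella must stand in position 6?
Fix one position: (12-1)! = 39916800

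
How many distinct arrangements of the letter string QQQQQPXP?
8! / (2! × 1! × 5!) = 168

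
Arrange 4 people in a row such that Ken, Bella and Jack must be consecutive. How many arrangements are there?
Treat the 3 as one block: (4-3+1)! × 3! = 2 × 6 = 12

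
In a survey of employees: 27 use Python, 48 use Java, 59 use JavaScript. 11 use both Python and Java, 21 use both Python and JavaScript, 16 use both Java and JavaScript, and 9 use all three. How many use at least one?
|A∪B∪C| = 27+48+59-11-21-16+9 = 95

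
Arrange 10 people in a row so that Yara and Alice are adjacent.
Treat as block: (10-1)! × 2! = 362880 × 2 = 725760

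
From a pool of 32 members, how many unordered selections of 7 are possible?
C(32,7) = 32!/(7!×25!) = 3365856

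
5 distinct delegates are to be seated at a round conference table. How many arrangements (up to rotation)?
Circular: fix one position, arrange the rest. (5-1)! = 24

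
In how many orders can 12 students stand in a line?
12! = 479001600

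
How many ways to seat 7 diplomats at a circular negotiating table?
Circular: fix one position, arrange the rest. (7-1)! = 720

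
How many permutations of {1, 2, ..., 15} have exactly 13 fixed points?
Choose the 13 fixed points C(15,13) = 105, derange the rest: !2 = Σ_{j=0}^{2} (-1)^j·2!/j! = 2 - 2 + 1 = 1. Product = 105 × 1 = 105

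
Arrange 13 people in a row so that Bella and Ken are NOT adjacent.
Total - adjacent = 13! - (13-1)!×2 = 6227020800 - 958003200 = 5269017600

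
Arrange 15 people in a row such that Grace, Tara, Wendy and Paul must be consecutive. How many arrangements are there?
Treat the 4 as one block: (15-4+1)! × 4! = 479001600 × 24 = 11496038400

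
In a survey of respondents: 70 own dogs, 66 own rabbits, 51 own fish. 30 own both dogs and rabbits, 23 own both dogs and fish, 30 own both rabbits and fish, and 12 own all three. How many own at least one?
|A∪B∪C| = 70+66+51-30-23-30+12 = 116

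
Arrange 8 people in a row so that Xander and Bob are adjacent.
Treat as block: (8-1)! × 2! = 5040 × 2 = 10080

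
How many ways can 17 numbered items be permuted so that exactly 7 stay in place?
Choose the 7 fixed points C(17,7) = 19448, derange the rest: !10 = Σ_{j=0}^{10} (-1)^j·10!/j! = 3628800 - 3628800 + 1814400 - 604800 + 151200 - 30240 + 5040 - 720 + 90 - 10 + 1 = 1334961. Product = 19448 × 1334961 = 25962321528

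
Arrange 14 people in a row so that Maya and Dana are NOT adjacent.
Total - adjacent = 14! - (14-1)!×2 = 87178291200 - 12454041600 = 74724249600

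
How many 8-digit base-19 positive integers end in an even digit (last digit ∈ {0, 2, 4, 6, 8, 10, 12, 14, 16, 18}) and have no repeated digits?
Last∈{0,2,4,6,8,10,12,14,16,18}. Last=0: 160392960. Last nonzero: 9×17×P(17,6) = 1363340160. Total = 1523733120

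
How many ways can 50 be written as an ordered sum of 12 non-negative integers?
C(50+12-1, 12-1) = C(61, 11) = 418094152866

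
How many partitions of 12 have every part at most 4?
Let r_j(i) = number of partitions of i into parts ≤ j, for i = 0..12. r_1(i) = 1 for all i; r_j(i) = r_{j-1}(i) + r_j(i-j). Rows j = 2..4: ≤2: 1 1 2 2 3 3 4 4 5 5 6 6 7; ≤3: 1 1 2 3 4 5 7 8 10 12 14 16 19; ≤4: 1 1 2 3 5 6 9 11 15 18 23 27 34. r_4(12) = 34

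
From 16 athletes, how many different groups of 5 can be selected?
C(16,5) = 16!/(5!×11!) = 4368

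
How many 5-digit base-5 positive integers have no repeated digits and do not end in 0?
Last digit: 4 nonzero choices. First digit: 3 (nonzero, ≠last). Middle 3: P(3,3) = 6. Total = 72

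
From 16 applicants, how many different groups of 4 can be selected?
C(16,4) = 16!/(4!×12!) = 1820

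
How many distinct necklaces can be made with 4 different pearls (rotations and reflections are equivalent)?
(4-1)!/2 = 6/2 = 3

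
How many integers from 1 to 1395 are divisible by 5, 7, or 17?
⌊1395/5⌋+⌊1395/7⌋+⌊1395/17⌋ - ⌊1395/35⌋-⌊1395/85⌋-⌊1395/119⌋ + ⌊1395/595⌋ = 279+199+82 - 39-16-11 + 2 = 496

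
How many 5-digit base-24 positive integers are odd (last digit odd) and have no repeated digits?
Last∈{1,3,5,7,9,11,13,15,17,19,21,23}. Last=0: 0. Last nonzero: 12×22×P(22,3) = 2439360. Total = 2439360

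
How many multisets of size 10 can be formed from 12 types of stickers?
C(10+12-1, 12-1) = C(21, 11) = 352716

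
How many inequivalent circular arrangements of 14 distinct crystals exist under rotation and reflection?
(14-1)!/2 = 6227020800/2 = 3113510400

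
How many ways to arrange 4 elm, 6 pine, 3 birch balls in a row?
13! / (4! × 6! × 3!) = 60060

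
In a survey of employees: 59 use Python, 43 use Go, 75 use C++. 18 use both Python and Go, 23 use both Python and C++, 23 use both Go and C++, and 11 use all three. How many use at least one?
|A∪B∪C| = 59+43+75-18-23-23+11 = 124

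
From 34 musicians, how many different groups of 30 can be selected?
C(34,30) = 34!/(30!×4!) = 46376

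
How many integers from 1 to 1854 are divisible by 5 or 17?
⌊1854/5⌋ + ⌊1854/17⌋ - ⌊1854/85⌋ = 370 + 109 - 21 = 458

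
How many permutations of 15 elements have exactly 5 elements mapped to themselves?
Choose the 5 fixed points C(15,5) = 3003, derange the rest: !10 = Σ_{j=0}^{10} (-1)^j·10!/j! = 3628800 - 3628800 + 1814400 - 604800 + 151200 - 30240 + 5040 - 720 + 90 - 10 + 1 = 1334961. Product = 3003 × 1334961 = 4008887883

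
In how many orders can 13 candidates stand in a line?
13! = 6227020800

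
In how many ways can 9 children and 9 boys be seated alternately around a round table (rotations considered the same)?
Fix one of the children: (9-1)! ways for the remaining children, × 9! ways for the boys = 40320 × 362880 = 14631321600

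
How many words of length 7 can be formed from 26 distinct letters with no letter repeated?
P(26,7) = 26!/(26-7)! = 3315312000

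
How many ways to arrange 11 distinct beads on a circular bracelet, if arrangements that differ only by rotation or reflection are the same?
(11-1)!/2 = 3628800/2 = 1814400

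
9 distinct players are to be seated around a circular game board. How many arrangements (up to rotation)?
Circular: fix one position, arrange the rest. (9-1)! = 40320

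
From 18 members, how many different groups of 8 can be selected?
C(18,8) = 18!/(8!×10!) = 43758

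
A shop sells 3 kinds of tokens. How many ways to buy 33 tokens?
C(33+3-1, 3-1) = C(35, 2) = 595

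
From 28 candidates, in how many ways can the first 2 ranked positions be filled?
P(28,2) = 28!/(28-2)! = 756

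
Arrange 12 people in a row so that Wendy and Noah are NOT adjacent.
Total - adjacent = 12! - (12-1)!×2 = 479001600 - 79833600 = 399168000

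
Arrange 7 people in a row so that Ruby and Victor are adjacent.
Treat as block: (7-1)! × 2! = 720 × 2 = 1440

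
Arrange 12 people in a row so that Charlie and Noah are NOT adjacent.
Total - adjacent = 12! - (12-1)!×2 = 479001600 - 79833600 = 399168000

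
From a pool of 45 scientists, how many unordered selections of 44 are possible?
C(45,44) = 45!/(44!×1!) = 45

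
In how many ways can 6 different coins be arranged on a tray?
6! = 720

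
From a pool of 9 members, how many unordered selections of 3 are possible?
C(9,3) = 9!/(3!×6!) = 84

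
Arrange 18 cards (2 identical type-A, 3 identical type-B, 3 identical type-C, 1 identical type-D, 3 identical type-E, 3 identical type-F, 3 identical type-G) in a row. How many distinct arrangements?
18! / (2! × 3! × 3! × 1! × 3! × 3! × 3!) = 411675264000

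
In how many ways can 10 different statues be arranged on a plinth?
10! = 3628800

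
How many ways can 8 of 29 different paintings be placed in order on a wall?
P(29,8) = 29!/(29-8)! = 173059286400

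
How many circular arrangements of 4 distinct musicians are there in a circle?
Circular: fix one position, arrange the rest. (4-1)! = 6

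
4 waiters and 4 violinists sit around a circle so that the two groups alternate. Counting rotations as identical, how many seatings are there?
Fix one of the waiters: (4-1)! ways for the remaining waiters, × 4! ways for the violinists = 6 × 24 = 144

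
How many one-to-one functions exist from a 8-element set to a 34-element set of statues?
P(34,8) = 34!/(34-8)! = 732058145280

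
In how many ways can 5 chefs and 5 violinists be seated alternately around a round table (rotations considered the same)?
Fix one of the chefs: (5-1)! ways for the remaining chefs, × 5! ways for the violinists = 24 × 120 = 2880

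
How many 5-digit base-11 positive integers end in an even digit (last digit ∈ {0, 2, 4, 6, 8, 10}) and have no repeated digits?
Last∈{0,2,4,6,8,10}. Last=0: 5040. Last nonzero: 5×9×P(9,3) = 22680. Total = 27720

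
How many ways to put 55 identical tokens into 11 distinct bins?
C(55+11-1, 11-1) = C(65, 10) = 179013799328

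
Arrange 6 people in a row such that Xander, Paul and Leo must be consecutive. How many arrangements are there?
Treat the 3 as one block: (6-3+1)! × 3! = 24 × 6 = 144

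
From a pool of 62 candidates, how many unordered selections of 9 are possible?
C(62,9) = 62!/(9!×53!) = 20286591270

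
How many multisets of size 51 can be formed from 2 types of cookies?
C(51+2-1, 2-1) = C(52, 1) = 52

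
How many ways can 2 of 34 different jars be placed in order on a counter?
P(34,2) = 34!/(34-2)! = 1122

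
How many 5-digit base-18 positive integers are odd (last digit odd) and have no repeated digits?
Last∈{1,3,5,7,9,11,13,15,17}. Last=0: 0. Last nonzero: 9×16×P(16,3) = 483840. Total = 483840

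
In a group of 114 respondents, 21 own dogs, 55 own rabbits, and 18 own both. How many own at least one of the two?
|A∪B| = |A| + |B| - |A∩B| = 21 + 55 - 18 = 58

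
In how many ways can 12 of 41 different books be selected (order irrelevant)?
C(41,12) = 41!/(12!×29!) = 7898654920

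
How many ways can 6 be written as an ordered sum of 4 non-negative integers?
C(6+4-1, 4-1) = C(9, 3) = 84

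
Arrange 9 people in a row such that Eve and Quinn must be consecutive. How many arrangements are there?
Treat the 2 as one block: (9-2+1)! × 2! = 40320 × 2 = 80640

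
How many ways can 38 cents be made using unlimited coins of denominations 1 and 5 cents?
Coefficient of x^38 in 1/(1-x^1) · 1/(1-x^5). Use j coins of 5 for j = 0..⌊38/5⌋ = 7, the rest in 1s: 7 + 1 = 8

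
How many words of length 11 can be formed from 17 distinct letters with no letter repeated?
P(17,11) = 17!/(17-11)! = 494010316800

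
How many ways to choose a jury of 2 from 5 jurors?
C(5,2) = 5!/(2!×3!) = 10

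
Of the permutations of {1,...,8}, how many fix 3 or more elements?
Exactly j fixed points: C(8,j)·!(8-j); sum over j ≥ 3 (derangement numbers via !m = (m-1)·(!(m-1) + !(m-2)): !0..!5 = 1, 0, 1, 2, 9, 44). Σ_{j=3}^{8} C(8,j)·!(8-j) = C(8,3)·!5 + C(8,4)·!4 + C(8,5)·!3 + C(8,6)·!2 + C(8,7)·!1 + C(8,8)·!0 = 56·44 + 70·9 + 56·2 + 28·1 + 8·0 + 1·1 = 3235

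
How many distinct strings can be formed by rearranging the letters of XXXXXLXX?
8! / (1! × 7!) = 8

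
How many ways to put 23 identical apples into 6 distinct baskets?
C(23+6-1, 6-1) = C(28, 5) = 98280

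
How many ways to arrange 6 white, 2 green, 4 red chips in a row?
12! / (6! × 2! × 4!) = 13860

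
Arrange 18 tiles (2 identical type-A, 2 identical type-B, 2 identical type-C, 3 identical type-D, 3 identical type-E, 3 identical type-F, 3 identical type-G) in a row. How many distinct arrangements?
18! / (2! × 2! × 2! × 3! × 3! × 3! × 3!) = 617512896000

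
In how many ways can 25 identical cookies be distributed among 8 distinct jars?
C(25+8-1, 8-1) = C(32, 7) = 3365856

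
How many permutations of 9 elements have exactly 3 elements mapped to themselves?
Choose the 3 fixed points C(9,3) = 84, derange the rest: !6 = Σ_{j=0}^{6} (-1)^j·6!/j! = 720 - 720 + 360 - 120 + 30 - 6 + 1 = 265. Product = 84 × 265 = 22260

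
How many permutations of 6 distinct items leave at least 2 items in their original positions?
Exactly j fixed points: C(6,j)·!(6-j); sum over j ≥ 2 (derangement numbers via !m = (m-1)·(!(m-1) + !(m-2)): !0..!4 = 1, 0, 1, 2, 9). Σ_{j=2}^{6} C(6,j)·!(6-j) = C(6,2)·!4 + C(6,3)·!3 + C(6,4)·!2 + C(6,5)·!1 + C(6,6)·!0 = 15·9 + 20·2 + 15·1 + 6·0 + 1·1 = 191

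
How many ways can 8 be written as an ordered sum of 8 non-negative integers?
C(8+8-1, 8-1) = C(15, 7) = 6435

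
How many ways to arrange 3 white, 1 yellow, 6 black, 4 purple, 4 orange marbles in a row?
18! / (3! × 1! × 6! × 4! × 4!) = 2572970400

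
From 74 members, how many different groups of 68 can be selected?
C(74,68) = 74!/(68!×6!) = 185250786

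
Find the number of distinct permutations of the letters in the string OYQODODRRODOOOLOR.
17! / (3! × 1! × 3! × 1! × 1! × 8!) = 245044800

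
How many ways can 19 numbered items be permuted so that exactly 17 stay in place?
Choose the 17 fixed points C(19,17) = 171, derange the rest: !2 = Σ_{j=0}^{2} (-1)^j·2!/j! = 2 - 2 + 1 = 1. Product = 171 × 1 = 171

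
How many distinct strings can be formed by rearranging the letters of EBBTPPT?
7! / (1! × 2! × 2! × 2!) = 630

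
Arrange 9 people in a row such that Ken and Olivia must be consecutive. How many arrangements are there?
Treat the 2 as one block: (9-2+1)! × 2! = 40320 × 2 = 80640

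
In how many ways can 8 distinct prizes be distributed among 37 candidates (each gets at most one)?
P(37,8) = 37!/(37-8)! = 1556675366400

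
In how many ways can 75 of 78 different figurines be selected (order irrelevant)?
C(78,75) = 78!/(75!×3!) = 76076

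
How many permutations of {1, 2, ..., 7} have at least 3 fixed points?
Exactly j fixed points: C(7,j)·!(7-j); sum over j ≥ 3 (derangement numbers via !m = (m-1)·(!(m-1) + !(m-2)): !0..!4 = 1, 0, 1, 2, 9). Σ_{j=3}^{7} C(7,j)·!(7-j) = C(7,3)·!4 + C(7,4)·!3 + C(7,5)·!2 + C(7,6)·!1 + C(7,7)·!0 = 35·9 + 35·2 + 21·1 + 7·0 + 1·1 = 407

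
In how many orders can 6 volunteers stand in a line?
6! = 720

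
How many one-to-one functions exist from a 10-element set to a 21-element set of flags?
P(21,10) = 21!/(21-10)! = 1279935820800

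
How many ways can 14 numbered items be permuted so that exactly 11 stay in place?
Choose the 11 fixed points C(14,11) = 364, derange the rest: !3 = Σ_{j=0}^{3} (-1)^j·3!/j! = 6 - 6 + 3 - 1 = 2. Product = 364 × 2 = 728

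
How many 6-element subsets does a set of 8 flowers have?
C(8,6) = 8!/(6!×2!) = 28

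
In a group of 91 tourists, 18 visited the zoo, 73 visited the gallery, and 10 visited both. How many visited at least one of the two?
|A∪B| = |A| + |B| - |A∩B| = 18 + 73 - 10 = 81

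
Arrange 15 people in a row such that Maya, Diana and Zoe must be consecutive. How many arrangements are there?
Treat the 3 as one block: (15-3+1)! × 3! = 6227020800 × 6 = 37362124800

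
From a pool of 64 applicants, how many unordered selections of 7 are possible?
C(64,7) = 64!/(7!×57!) = 621216192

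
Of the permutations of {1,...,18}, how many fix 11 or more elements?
Exactly j fixed points: C(18,j)·!(18-j); sum over j ≥ 11 (derangement numbers via !m = (m-1)·(!(m-1) + !(m-2)): !0..!7 = 1, 0, 1, 2, 9, 44, 265, 1854). Σ_{j=11}^{18} C(18,j)·!(18-j) = C(18,11)·!7 + C(18,12)·!6 + C(18,13)·!5 + C(18,14)·!4 + C(18,15)·!3 + C(18,16)·!2 + C(18,17)·!1 + C(18,18)·!0 = 31824·1854 + 18564·265 + 8568·44 + 3060·9 + 816·2 + 153·1 + 18·0 + 1·1 = 64327474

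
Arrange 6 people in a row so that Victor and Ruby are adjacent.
Treat as block: (6-1)! × 2! = 120 × 2 = 240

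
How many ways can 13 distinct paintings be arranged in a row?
13! = 6227020800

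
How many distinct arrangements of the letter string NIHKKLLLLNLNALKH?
16! / (6! × 3! × 1! × 1! × 3! × 2!) = 403603200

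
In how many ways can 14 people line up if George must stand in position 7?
Fix one position: (14-1)! = 6227020800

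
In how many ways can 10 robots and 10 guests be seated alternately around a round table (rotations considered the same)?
Fix one of the robots: (10-1)! ways for the remaining robots, × 10! ways for the guests = 362880 × 3628800 = 1316818944000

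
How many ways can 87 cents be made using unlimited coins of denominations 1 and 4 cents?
Coefficient of x^87 in 1/(1-x^1) · 1/(1-x^4). Use j coins of 4 for j = 0..⌊87/4⌋ = 21, the rest in 1s: 21 + 1 = 22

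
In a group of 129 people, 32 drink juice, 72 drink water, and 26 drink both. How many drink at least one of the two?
|A∪B| = |A| + |B| - |A∩B| = 32 + 72 - 26 = 78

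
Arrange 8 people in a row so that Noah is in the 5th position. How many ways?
Fix one position: (8-1)! = 5040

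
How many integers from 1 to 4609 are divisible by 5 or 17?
⌊4609/5⌋ + ⌊4609/17⌋ - ⌊4609/85⌋ = 921 + 271 - 54 = 1138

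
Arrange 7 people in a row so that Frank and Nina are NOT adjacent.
Total - adjacent = 7! - (7-1)!×2 = 5040 - 1440 = 3600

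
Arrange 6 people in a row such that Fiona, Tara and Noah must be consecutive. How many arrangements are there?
Treat the 3 as one block: (6-3+1)! × 3! = 24 × 6 = 144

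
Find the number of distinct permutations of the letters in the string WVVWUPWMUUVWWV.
14! / (3! × 4! × 1! × 5! × 1!) = 5045040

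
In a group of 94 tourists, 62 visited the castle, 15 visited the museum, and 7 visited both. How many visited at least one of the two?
|A∪B| = |A| + |B| - |A∩B| = 62 + 15 - 7 = 70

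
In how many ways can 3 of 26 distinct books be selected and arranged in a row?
P(26,3) = 26!/(26-3)! = 15600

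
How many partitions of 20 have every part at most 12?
Let r_j(i) = number of partitions of i into parts ≤ j, for i = 0..20. r_1(i) = 1 for all i; r_j(i) = r_{j-1}(i) + r_j(i-j). Rows j = 2..12: ≤2: 1 1 2 2 3 3 4 4 5 5 6 6 7 7 8 8 9 9 10 10 11; ≤3: 1 1 2 3 4 5 7 8 10 12 14 16 19 21 24 27 30 33 37 40 44; ≤4: 1 1 2 3 5 6 9 11 15 18 23 27 34 39 47 54 64 72 84 94 108; ≤5: 1 1 2 3 5 7 10 13 18 23 30 37 47 57 70 84 101 119 141 164 192; ≤6: 1 1 2 3 5 7 11 14 20 26 35 44 58 71 90 110 136 163 199 235 282; ≤7: 1 1 2 3 5 7 11 15 21 28 38 49 65 82 105 131 164 201 248 300 364; ≤8: 1 1 2 3 5 7 11 15 22 29 40 52 70 89 116 146 186 230 288 352 434; ≤9: 1 1 2 3 5 7 11 15 22 30 41 54 73 94 123 157 201 252 318 393 488; ≤10: 1 1 2 3 5 7 11 15 22 30 42 55 75 97 128 164 212 267 340 423 530; ≤11: 1 1 2 3 5 7 11 15 22 30 42 56 76 99 131 169 219 278 355 445 560; ≤12: 1 1 2 3 5 7 11 15 22 30 42 56 77 100 133 172 224 285 366 460 582. r_12(20) = 582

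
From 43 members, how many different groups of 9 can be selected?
C(43,9) = 43!/(9!×34!) = 563921995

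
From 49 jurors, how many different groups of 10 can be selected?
C(49,10) = 49!/(10!×39!) = 8217822536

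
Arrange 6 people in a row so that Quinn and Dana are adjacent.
Treat as block: (6-1)! × 2! = 120 × 2 = 240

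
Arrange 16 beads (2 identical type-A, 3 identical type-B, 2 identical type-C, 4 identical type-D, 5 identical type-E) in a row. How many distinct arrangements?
16! / (2! × 3! × 2! × 4! × 5!) = 302702400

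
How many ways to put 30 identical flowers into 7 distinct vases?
C(30+7-1, 7-1) = C(36, 6) = 1947792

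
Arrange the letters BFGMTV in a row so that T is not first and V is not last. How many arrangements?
By inclusion-exclusion: 6! - 2×(6-1)! + (6-2)! = 720 - 240 + 24 = 504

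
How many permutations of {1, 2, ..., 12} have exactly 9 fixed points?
Choose the 9 fixed points C(12,9) = 220, derange the rest: !3 = Σ_{j=0}^{3} (-1)^j·3!/j! = 6 - 6 + 3 - 1 = 2. Product = 220 × 2 = 440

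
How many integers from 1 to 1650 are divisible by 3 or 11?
⌊1650/3⌋ + ⌊1650/11⌋ - ⌊1650/33⌋ = 550 + 150 - 50 = 650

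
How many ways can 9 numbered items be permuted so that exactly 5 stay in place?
Choose the 5 fixed points C(9,5) = 126, derange the rest: !4 = Σ_{j=0}^{4} (-1)^j·4!/j! = 24 - 24 + 12 - 4 + 1 = 9. Product = 126 × 9 = 1134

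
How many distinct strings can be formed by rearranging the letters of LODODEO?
7! / (1! × 2! × 3! × 1!) = 420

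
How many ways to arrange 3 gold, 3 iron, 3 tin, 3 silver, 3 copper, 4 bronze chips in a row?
19! / (3! × 3! × 3! × 3! × 3! × 4!) = 651819168000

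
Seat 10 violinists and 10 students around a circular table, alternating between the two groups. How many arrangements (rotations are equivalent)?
Fix one of the violinists: (10-1)! ways for the remaining violinists, × 10! ways for the students = 362880 × 3628800 = 1316818944000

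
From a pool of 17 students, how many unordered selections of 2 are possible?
C(17,2) = 17!/(2!×15!) = 136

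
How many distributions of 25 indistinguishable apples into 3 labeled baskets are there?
C(25+3-1, 3-1) = C(27, 2) = 351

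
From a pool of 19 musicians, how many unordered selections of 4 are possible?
C(19,4) = 19!/(4!×15!) = 3876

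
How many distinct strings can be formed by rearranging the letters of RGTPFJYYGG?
10! / (1! × 1! × 1! × 1! × 1! × 2! × 3!) = 302400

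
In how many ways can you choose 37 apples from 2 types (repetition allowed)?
C(37+2-1, 2-1) = C(38, 1) = 38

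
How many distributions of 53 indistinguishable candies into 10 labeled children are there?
C(53+10-1, 10-1) = C(62, 9) = 20286591270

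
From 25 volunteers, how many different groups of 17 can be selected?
C(25,17) = 25!/(17!×8!) = 1081575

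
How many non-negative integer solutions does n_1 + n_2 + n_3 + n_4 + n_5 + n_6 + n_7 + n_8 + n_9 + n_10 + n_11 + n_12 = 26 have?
C(26+12-1, 12-1) = C(37, 11) = 854992152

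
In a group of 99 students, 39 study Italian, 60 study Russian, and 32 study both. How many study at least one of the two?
|A∪B| = |A| + |B| - |A∩B| = 39 + 60 - 32 = 67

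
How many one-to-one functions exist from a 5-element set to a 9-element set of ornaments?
P(9,5) = 9!/(9-5)! = 15120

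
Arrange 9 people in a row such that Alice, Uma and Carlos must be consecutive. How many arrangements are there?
Treat the 3 as one block: (9-3+1)! × 3! = 5040 × 6 = 30240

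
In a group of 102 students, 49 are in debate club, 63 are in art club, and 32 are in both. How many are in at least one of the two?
|A∪B| = |A| + |B| - |A∩B| = 49 + 63 - 32 = 80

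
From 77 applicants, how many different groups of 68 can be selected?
C(77,68) = 77!/(68!×9!) = 161322559475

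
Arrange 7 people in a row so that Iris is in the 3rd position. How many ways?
Fix one position: (7-1)! = 720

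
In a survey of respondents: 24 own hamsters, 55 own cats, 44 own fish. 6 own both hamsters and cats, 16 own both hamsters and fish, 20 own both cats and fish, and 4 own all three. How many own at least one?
|A∪B∪C| = 24+55+44-6-16-20+4 = 85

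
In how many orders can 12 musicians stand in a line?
12! = 479001600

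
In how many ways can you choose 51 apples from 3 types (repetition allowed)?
C(51+3-1, 3-1) = C(53, 2) = 1378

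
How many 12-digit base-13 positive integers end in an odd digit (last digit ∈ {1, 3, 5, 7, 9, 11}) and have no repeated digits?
Last∈{1,3,5,7,9,11}. Last=0: 0. Last nonzero: 6×11×P(11,10) = 2634508800. Total = 2634508800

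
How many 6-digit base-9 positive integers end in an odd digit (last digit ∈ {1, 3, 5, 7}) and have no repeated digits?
Last∈{1,3,5,7}. Last=0: 0. Last nonzero: 4×7×P(7,4) = 23520. Total = 23520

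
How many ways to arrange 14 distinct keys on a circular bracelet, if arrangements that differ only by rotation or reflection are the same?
(14-1)!/2 = 6227020800/2 = 3113510400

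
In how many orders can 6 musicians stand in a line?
6! = 720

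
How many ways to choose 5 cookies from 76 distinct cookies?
C(76,5) = 76!/(5!×71!) = 18474840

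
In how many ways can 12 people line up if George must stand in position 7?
Fix one position: (12-1)! = 39916800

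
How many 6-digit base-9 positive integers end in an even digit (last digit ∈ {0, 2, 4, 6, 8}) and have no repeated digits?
Last∈{0,2,4,6,8}. Last=0: 6720. Last nonzero: 4×7×P(7,4) = 23520. Total = 30240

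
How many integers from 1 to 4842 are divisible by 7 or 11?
⌊4842/7⌋ + ⌊4842/11⌋ - ⌊4842/77⌋ = 691 + 440 - 62 = 1069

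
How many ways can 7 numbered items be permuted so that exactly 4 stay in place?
Choose the 4 fixed points C(7,4) = 35, derange the rest: !3 = Σ_{j=0}^{3} (-1)^j·3!/j! = 6 - 6 + 3 - 1 = 2. Product = 35 × 2 = 70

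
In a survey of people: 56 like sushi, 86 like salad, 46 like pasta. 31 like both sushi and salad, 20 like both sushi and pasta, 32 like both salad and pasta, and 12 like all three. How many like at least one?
|A∪B∪C| = 56+86+46-31-20-32+12 = 117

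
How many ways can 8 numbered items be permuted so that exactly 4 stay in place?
Choose the 4 fixed points C(8,4) = 70, derange the rest: !4 = Σ_{j=0}^{4} (-1)^j·4!/j! = 24 - 24 + 12 - 4 + 1 = 9. Product = 70 × 9 = 630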